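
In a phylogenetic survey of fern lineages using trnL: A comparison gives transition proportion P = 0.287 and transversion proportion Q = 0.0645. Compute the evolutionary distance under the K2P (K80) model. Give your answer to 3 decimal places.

0.543

Under the Kimura two-parameter model, d = −½ ln(1 − 2P − Q) − ¼ ln(1 − 2Q).
1 − 2P − Q = 0.3615, giving −½ ln(0.3615) = 0.508747.
1 − 2Q = 0.871, giving −¼ ln(0.871) = 0.034528.
d = 0.508747 + 0.034528 = 0.543275.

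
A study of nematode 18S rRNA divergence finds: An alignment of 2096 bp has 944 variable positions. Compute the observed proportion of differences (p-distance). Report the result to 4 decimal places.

p = 944/2096 = 0.450381… ≈ 0.4504 (to 4 d.p.).

0.4504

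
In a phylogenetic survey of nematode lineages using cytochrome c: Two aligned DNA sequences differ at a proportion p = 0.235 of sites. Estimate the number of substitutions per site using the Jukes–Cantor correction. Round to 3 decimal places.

d = −(3/4) ln(1 − 4p/3) = −0.75 ln(1 − 0.313333) = −0.75 ln(0.686667)
  = −0.75 × (-0.375906) = 0.281930 substitutions/site.

0.282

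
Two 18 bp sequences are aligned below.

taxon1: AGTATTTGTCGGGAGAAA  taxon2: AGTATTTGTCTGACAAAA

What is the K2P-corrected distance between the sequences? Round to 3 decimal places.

Of 18 sites, 2 differences are transitions and 2 are transversions, so P = 2/18 ≈ 0.111111 and Q = 2/18 ≈ 0.111111.
Under the Kimura two-parameter model, d = −½ ln(1 − 2P − Q) − ¼ ln(1 − 2Q).
1 − 2P − Q = 0.666667, giving −½ ln(0.666667) = 0.202732.
1 − 2Q = 0.777778, giving −¼ ln(0.777778) = 0.062829.
d = 0.202732 + 0.062829 = 0.265561.

0.266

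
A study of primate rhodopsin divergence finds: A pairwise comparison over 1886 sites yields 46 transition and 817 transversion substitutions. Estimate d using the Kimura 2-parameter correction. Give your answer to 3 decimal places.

0.832

P = 46/1886 ≈ 0.02439 and Q = 817/1886 ≈ 0.433192.
Under the Kimura two-parameter model, d = −½ ln(1 − 2P − Q) − ¼ ln(1 − 2Q).
1 − 2P − Q = 0.518028, giving −½ ln(0.518028) = 0.328863.
1 − 2Q = 0.133616, giving −¼ ln(0.133616) = 0.503196.
d = 0.328863 + 0.503196 = 0.832059.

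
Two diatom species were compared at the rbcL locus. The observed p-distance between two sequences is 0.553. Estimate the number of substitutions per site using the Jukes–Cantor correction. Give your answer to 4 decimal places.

1.0027

d = −(3/4) ln(1 − 4p/3) = −0.75 ln(1 − 0.737333) = −0.75 ln(0.262667)
  = −0.75 × (-1.336868) = 1.002651 substitutions/site.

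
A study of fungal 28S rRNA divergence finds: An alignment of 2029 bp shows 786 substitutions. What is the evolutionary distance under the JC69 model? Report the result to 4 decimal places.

0.5450

p = 786/2029 ≈ 0.387383.
d = −(3/4) ln(1 − 4p/3) = −0.75 ln(1 − 0.516511) = −0.75 ln(0.483489)
  = −0.75 × (-0.726727) = 0.545045 substitutions/site.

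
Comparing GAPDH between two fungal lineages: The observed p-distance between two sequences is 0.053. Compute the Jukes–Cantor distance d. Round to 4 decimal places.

0.0550

d = −(3/4) ln(1 − 4p/3) = −0.75 ln(1 − 0.070667) = −0.75 ln(0.929333)
  = −0.75 × (-0.073288) = 0.054966 substitutions/site.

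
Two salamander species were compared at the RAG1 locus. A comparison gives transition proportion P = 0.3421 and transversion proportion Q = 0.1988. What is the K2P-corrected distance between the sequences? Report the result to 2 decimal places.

1.20

Under the Kimura two-parameter model, d = −½ ln(1 − 2P − Q) − ¼ ln(1 − 2Q).
1 − 2P − Q = 0.117, giving −½ ln(0.117) = 1.072791.
1 − 2Q = 0.6024, giving −¼ ln(0.6024) = 0.126708.
d = 1.072791 + 0.126708 = 1.199499.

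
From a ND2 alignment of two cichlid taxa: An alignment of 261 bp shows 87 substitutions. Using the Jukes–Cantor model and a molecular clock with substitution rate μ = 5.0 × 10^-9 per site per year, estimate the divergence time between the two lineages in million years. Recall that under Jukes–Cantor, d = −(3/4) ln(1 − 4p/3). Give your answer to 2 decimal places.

p = 87/261 ≈ 0.333333.
d = −(3/4) ln(1 − 4p/3) = −0.75 ln(1 − 0.444444) = −0.75 ln(0.555556)
  = −0.75 × (-0.587786) = 0.440840 substitutions/site.
Under a molecular clock d = 2μt, so t = d/(2μ) = 0.440840 / (2 × 5.0 × 10^-9) = 44.08 million years.

44.08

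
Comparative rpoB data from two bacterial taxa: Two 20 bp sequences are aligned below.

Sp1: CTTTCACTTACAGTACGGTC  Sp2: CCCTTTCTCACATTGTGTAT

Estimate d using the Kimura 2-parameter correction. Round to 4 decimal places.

1.2790

Of 20 sites, 7 differences are transitions and 4 are transversions, so P = 7/20 = 0.35 and Q = 4/20 = 0.2.
Under the Kimura two-parameter model, d = −½ ln(1 − 2P − Q) − ¼ ln(1 − 2Q).
1 − 2P − Q = 0.1, giving −½ ln(0.1) = 1.151293.
1 − 2Q = 0.6, giving −¼ ln(0.6) = 0.127706.
d = 1.151293 + 0.127706 = 1.278999.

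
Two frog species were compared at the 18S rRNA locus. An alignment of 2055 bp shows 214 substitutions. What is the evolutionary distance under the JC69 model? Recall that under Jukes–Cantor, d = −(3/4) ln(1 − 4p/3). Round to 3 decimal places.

0.112

p = 214/2055 ≈ 0.104136.
d = −(3/4) ln(1 − 4p/3) = −0.75 ln(1 − 0.138848) = −0.75 ln(0.861152)
  = −0.75 × (-0.149484) = 0.112113 substitutions/site.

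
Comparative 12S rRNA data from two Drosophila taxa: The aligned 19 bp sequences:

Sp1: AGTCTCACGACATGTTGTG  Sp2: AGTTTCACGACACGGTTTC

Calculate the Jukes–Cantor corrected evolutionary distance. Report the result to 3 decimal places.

The sequences differ at 5 of 19 sites (4, 13, 15, 17, 19), so p = 5/19 ≈ 0.263158.
d = −(3/4) ln(1 − 4p/3) = −0.75 ln(1 − 0.350877) = −0.75 ln(0.649123)
  = −0.75 × (-0.432133) = 0.324100 substitutions/site.

0.324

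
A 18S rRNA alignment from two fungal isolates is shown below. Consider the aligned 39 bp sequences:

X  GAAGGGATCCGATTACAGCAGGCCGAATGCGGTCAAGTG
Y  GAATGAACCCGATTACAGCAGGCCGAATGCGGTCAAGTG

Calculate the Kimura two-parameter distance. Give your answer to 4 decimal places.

0.0818

Of 39 sites, 2 differences are transitions and 1 are transversions, so P = 2/39 ≈ 0.051282 and Q = 1/39 ≈ 0.025641.
Under the Kimura two-parameter model, d = −½ ln(1 − 2P − Q) − ¼ ln(1 − 2Q).
1 − 2P − Q = 0.871795, giving −½ ln(0.871795) = 0.068600.
1 − 2Q = 0.948718, giving −¼ ln(0.948718) = 0.013161.
d = 0.068600 + 0.013161 = 0.081761.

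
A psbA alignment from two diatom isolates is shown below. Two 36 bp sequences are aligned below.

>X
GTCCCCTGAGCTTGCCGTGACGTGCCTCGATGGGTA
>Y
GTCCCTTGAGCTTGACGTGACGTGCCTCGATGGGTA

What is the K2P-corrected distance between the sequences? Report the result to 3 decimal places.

0.058

Of 36 sites, 1 differences are transitions and 1 are transversions, so P = 1/36 ≈ 0.027778 and Q = 1/36 ≈ 0.027778.
Under the Kimura two-parameter model, d = −½ ln(1 − 2P − Q) − ¼ ln(1 − 2Q).
1 − 2P − Q = 0.916666, giving −½ ln(0.916666) = 0.043506.
1 − 2Q = 0.944444, giving −¼ ln(0.944444) = 0.014290.
d = 0.043506 + 0.014290 = 0.057796.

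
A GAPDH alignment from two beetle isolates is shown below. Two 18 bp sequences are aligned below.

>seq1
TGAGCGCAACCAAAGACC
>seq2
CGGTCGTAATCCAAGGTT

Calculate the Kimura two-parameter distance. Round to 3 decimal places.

1.161

Of 18 sites, 7 differences are transitions and 2 are transversions, so P = 7/18 ≈ 0.388889 and Q = 2/18 ≈ 0.111111.
Under the Kimura two-parameter model, d = −½ ln(1 − 2P − Q) − ¼ ln(1 − 2Q).
1 − 2P − Q = 0.111111, giving −½ ln(0.111111) = 1.098613.
1 − 2Q = 0.777778, giving −¼ ln(0.777778) = 0.062829.
d = 1.098613 + 0.062829 = 1.161442.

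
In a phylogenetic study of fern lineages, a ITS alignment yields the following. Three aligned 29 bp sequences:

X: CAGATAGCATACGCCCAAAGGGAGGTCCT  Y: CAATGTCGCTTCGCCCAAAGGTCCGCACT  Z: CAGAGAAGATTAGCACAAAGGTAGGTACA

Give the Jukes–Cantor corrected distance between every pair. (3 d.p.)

d(X,Y) = 0.683, d(X,Z) = 0.401, d(Y,Z) = 0.529

X–Y: 13/29 sites differ → p ≈ 0.448276, d = −0.75 ln(1 − 0.597701) = 0.682920 ≈ 0.683.
X–Z: 9/29 sites differ → p ≈ 0.310345, d = −0.75 ln(1 − 0.413793) = 0.400562 ≈ 0.401.
Y–Z: 11/29 sites differ → p ≈ 0.37931, d = −0.75 ln(1 − 0.505747) = 0.528531 ≈ 0.529.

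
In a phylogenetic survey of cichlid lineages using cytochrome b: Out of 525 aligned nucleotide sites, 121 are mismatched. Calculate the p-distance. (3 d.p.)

0.230

p = 121/525 = 0.230476… ≈ 0.230 (to 3 d.p.).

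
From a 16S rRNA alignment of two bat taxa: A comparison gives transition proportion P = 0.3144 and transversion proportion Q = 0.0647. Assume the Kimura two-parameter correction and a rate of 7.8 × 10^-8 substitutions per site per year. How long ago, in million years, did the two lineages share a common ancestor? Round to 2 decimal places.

Under the Kimura two-parameter model, d = −½ ln(1 − 2P − Q) − ¼ ln(1 − 2Q).
1 − 2P − Q = 0.3065, giving −½ ln(0.3065) = 0.591269.
1 − 2Q = 0.8706, giving −¼ ln(0.8706) = 0.034643.
d = 0.591269 + 0.034643 = 0.625912.
Under a molecular clock d = 2μt, so t = d/(2μ) = 0.625912 / (2 × 7.8 × 10^-8) = 4.01 million years.

4.01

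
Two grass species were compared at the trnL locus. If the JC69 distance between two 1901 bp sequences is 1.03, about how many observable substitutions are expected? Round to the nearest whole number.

Invert JC69: p = (3/4)(1 − e^(−4d/3)) = 0.75 × (1 − e^(-1.373333)) = 0.75 × (1 − 0.253261) = 0.560054.
Expected differing sites = pL ≈ 0.560054 × 1901 = 1064.662654 ≈ 1065.

1065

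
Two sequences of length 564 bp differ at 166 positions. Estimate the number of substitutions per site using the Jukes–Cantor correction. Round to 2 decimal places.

p = 166/564 ≈ 0.294326.
d = −(3/4) ln(1 − 4p/3) = −0.75 ln(1 − 0.392435) = −0.75 ln(0.607565)
  = −0.75 × (-0.498296) = 0.373722 substitutions/site.

0.37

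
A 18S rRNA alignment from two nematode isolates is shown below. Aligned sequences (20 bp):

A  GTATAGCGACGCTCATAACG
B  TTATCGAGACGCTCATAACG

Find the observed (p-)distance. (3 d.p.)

0.150

The sequences differ at 3 of 20 positions (sites 1, 5, 7).
p = 3/20 = 0.150.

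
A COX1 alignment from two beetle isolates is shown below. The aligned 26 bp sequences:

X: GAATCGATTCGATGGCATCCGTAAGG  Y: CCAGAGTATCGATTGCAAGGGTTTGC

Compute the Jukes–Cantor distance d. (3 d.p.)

The sequences differ at 13 of 26 sites, so p = 13/26 = 0.5.
d = −(3/4) ln(1 − 4p/3) = −0.75 ln(1 − 0.666667) = −0.75 ln(0.333333)
  = −0.75 × (-1.098613) = 0.823960 substitutions/site.

0.824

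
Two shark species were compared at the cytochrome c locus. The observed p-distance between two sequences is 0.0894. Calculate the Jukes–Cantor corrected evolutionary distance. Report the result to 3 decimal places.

0.095

d = −(3/4) ln(1 − 4p/3) = −0.75 ln(1 − 0.1192) = −0.75 ln(0.8808)
  = −0.75 × (-0.126925) = 0.095194 substitutions/site.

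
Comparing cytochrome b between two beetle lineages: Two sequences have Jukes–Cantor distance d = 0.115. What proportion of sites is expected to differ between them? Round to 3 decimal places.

p = (3/4)(1 − e^(−4d/3)) = 0.75 × (1 − e^(-0.153333)) = 0.75 × (1 − 0.857844) = 0.106617.

0.107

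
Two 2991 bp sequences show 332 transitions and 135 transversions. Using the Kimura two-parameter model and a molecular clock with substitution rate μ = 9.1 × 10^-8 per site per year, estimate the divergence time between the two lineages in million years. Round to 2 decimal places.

0.98

P = 332/2991 ≈ 0.111 and Q = 135/2991 ≈ 0.045135.
Under the Kimura two-parameter model, d = −½ ln(1 − 2P − Q) − ¼ ln(1 − 2Q).
1 − 2P − Q = 0.732865, giving −½ ln(0.732865) = 0.155397.
1 − 2Q = 0.90973, giving −¼ ln(0.90973) = 0.023652.
d = 0.155397 + 0.023652 = 0.179049.
Under a molecular clock d = 2μt, so t = d/(2μ) = 0.179049 / (2 × 9.1 × 10^-8) = 0.98 million years.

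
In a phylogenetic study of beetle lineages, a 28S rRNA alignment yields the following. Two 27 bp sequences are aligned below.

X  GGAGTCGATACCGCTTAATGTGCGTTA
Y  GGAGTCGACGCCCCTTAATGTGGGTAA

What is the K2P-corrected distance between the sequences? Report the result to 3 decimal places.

0.213

Of 27 sites, 2 differences are transitions and 3 are transversions, so P = 2/27 ≈ 0.074074 and Q = 3/27 ≈ 0.111111.
Under the Kimura two-parameter model, d = −½ ln(1 − 2P − Q) − ¼ ln(1 − 2Q).
1 − 2P − Q = 0.740741, giving −½ ln(0.740741) = 0.150052.
1 − 2Q = 0.777778, giving −¼ ln(0.777778) = 0.062829.
d = 0.150052 + 0.062829 = 0.212881.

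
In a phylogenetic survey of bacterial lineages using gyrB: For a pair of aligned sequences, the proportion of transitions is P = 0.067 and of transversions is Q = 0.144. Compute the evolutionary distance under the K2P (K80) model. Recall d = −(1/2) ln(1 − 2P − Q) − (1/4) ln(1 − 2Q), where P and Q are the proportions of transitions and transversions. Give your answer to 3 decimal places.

Under the Kimura two-parameter model, d = −½ ln(1 − 2P − Q) − ¼ ln(1 − 2Q).
1 − 2P − Q = 0.722, giving −½ ln(0.722) = 0.162865.
1 − 2Q = 0.712, giving −¼ ln(0.712) = 0.084919.
d = 0.162865 + 0.084919 = 0.247784.

0.248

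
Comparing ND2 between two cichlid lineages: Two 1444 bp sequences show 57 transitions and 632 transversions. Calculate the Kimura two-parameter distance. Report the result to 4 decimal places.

0.8840

P = 57/1444 ≈ 0.039474 and Q = 632/1444 ≈ 0.437673.
Under the Kimura two-parameter model, d = −½ ln(1 − 2P − Q) − ¼ ln(1 − 2Q).
1 − 2P − Q = 0.483379, giving −½ ln(0.483379) = 0.363477.
1 − 2Q = 0.124654, giving −¼ ln(0.124654) = 0.520553.
d = 0.363477 + 0.520553 = 0.884030.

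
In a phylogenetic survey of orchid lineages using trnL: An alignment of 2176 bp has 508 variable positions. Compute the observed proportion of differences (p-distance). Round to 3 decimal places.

p = 508/2176 = 0.233455… ≈ 0.233 (to 3 d.p.).

0.233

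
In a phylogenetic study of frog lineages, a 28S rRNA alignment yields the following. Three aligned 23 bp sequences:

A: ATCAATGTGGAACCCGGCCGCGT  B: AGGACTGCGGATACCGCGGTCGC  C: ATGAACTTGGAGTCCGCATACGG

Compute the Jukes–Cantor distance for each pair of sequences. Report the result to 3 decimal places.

d(A,B) = 0.761, d(A,C) = 0.650, d(B,C) = 0.761

A–B: 11/23 sites differ → p ≈ 0.478261, d = −0.75 ln(1 − 0.637681) = 0.761423 ≈ 0.761.
A–C: 10/23 sites differ → p ≈ 0.434783, d = −0.75 ln(1 − 0.579711) = 0.650110 ≈ 0.650.
B–C: 11/23 sites differ → p ≈ 0.478261, d = −0.75 ln(1 − 0.637681) = 0.761423 ≈ 0.761.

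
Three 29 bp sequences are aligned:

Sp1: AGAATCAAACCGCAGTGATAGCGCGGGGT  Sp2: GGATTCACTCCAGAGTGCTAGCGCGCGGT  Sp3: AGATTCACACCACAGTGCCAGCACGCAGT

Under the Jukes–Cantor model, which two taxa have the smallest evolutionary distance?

Sp2 and Sp3

Sp1–Sp2: 8/29 differ, p = 0.276, d = 0.344.
Sp1–Sp3: 8/29 differ, p = 0.276, d = 0.344.
Sp2–Sp3: 6/29 differ, p = 0.207, d = 0.242.
The smallest distance is between Sp2 and Sp3.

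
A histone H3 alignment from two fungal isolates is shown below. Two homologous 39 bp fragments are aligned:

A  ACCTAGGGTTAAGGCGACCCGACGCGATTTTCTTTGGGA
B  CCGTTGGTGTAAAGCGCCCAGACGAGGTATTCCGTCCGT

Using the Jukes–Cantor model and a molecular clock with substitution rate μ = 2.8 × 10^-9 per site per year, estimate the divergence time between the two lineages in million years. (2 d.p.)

106.06

The sequences differ at 16 of 39 sites, so p = 16/39 ≈ 0.410256.
d = −(3/4) ln(1 − 4p/3) = −0.75 ln(1 − 0.547008) = −0.75 ln(0.452992)
  = −0.75 × (-0.791881) = 0.593911 substitutions/site.
Under a molecular clock d = 2μt, so t = d/(2μ) = 0.593911 / (2 × 2.8 × 10^-9) = 106.06 million years.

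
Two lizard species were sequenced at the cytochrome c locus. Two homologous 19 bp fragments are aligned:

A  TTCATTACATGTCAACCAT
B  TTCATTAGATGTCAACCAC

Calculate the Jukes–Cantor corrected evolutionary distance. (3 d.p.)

0.113

The sequences differ at 2 of 19 sites (8, 19), so p = 2/19 ≈ 0.105263.
d = −(3/4) ln(1 − 4p/3) = −0.75 ln(1 − 0.140351) = −0.75 ln(0.859649)
  = −0.75 × (-0.151231) = 0.113423 substitutions/site.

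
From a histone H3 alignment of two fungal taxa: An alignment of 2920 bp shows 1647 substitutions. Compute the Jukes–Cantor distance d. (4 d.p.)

1.0459

p = 1647/2920 ≈ 0.564041.
d = −(3/4) ln(1 − 4p/3) = −0.75 ln(1 − 0.752055) = −0.75 ln(0.247945)
  = −0.75 × (-1.394548) = 1.045911 substitutions/site.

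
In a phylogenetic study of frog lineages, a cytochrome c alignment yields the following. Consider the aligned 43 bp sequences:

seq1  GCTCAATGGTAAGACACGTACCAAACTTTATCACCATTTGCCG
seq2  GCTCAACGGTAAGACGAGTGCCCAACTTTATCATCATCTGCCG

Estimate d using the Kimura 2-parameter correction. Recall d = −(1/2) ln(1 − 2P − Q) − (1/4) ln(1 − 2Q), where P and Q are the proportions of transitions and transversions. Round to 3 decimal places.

0.188

Of 43 sites, 5 differences are transitions and 2 are transversions, so P = 5/43 ≈ 0.116279 and Q = 2/43 ≈ 0.046512.
Under the Kimura two-parameter model, d = −½ ln(1 − 2P − Q) − ¼ ln(1 − 2Q).
1 − 2P − Q = 0.72093, giving −½ ln(0.72093) = 0.163607.
1 − 2Q = 0.906976, giving −¼ ln(0.906976) = 0.024410.
d = 0.163607 + 0.024410 = 0.188017.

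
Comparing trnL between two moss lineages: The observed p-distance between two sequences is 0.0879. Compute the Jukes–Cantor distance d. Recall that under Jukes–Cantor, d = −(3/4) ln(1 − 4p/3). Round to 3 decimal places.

0.093

d = −(3/4) ln(1 − 4p/3) = −0.75 ln(1 − 0.1172) = −0.75 ln(0.8828)
  = −0.75 × (-0.124657) = 0.093493 substitutions/site.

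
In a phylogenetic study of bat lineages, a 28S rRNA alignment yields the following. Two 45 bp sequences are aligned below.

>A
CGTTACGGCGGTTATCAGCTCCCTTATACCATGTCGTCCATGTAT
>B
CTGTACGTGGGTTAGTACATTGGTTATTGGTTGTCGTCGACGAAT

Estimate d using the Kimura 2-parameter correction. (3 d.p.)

Of 45 sites, 3 differences are transitions and 15 are transversions, so P = 3/45 ≈ 0.066667 and Q = 15/45 ≈ 0.333333.
Under the Kimura two-parameter model, d = −½ ln(1 − 2P − Q) − ¼ ln(1 − 2Q).
1 − 2P − Q = 0.533333, giving −½ ln(0.533333) = 0.314305.
1 − 2Q = 0.333334, giving −¼ ln(0.333334) = 0.274653.
d = 0.314305 + 0.274653 = 0.588958.

0.589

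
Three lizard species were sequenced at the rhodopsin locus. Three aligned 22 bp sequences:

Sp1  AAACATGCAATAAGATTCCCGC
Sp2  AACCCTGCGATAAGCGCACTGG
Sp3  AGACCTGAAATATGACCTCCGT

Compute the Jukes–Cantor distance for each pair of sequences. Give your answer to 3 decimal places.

Sp1–Sp2: 9/22 sites differ → p ≈ 0.409091, d = −0.75 ln(1 − 0.545455) = 0.591344 ≈ 0.591.
Sp1–Sp3: 8/22 sites differ → p ≈ 0.363636, d = −0.75 ln(1 − 0.484848) = 0.497470 ≈ 0.497.
Sp2–Sp3: 10/22 sites differ → p ≈ 0.454545, d = −0.75 ln(1 − 0.60606) = 0.698667 ≈ 0.699.

d(Sp1,Sp2) = 0.591, d(Sp1,Sp3) = 0.497, d(Sp2,Sp3) = 0.699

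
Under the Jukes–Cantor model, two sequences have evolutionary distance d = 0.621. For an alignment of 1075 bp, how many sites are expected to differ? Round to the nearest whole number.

454

Invert JC69: p = (3/4)(1 − e^(−4d/3)) = 0.75 × (1 − e^(-0.828)) = 0.75 × (1 − 0.436922) = 0.422309.
Expected differing sites = pL ≈ 0.422309 × 1075 = 453.982175 ≈ 454.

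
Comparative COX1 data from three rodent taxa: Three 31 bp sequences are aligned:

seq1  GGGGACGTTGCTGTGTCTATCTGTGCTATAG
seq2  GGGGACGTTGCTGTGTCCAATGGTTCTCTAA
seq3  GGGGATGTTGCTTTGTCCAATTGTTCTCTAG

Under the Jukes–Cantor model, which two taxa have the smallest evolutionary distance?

seq1–seq2: 7/31 differ, p = 0.226, d = 0.269.
seq1–seq3: 7/31 differ, p = 0.226, d = 0.269.
seq2–seq3: 4/31 differ, p = 0.129, d = 0.142.
The smallest distance is between seq2 and seq3.

seq2 and seq3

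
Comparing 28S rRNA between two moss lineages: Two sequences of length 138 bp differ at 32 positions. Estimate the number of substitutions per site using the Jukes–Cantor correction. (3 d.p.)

p = 32/138 ≈ 0.231884.
d = −(3/4) ln(1 − 4p/3) = −0.75 ln(1 − 0.309179) = −0.75 ln(0.690821)
  = −0.75 × (-0.369875) = 0.277406 substitutions/site.

0.277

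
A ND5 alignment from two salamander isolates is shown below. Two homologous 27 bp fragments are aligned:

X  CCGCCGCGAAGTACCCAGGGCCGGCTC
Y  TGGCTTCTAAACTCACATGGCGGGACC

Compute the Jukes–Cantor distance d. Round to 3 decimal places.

0.770

The sequences differ at 13 of 27 sites, so p = 13/27 ≈ 0.481481.
d = −(3/4) ln(1 − 4p/3) = −0.75 ln(1 − 0.641975) = −0.75 ln(0.358025)
  = −0.75 × (-1.027152) = 0.770364 substitutions/site.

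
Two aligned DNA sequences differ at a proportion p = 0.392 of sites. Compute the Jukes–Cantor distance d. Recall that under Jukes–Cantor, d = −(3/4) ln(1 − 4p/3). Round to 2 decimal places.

d = −(3/4) ln(1 − 4p/3) = −0.75 ln(1 − 0.522667) = −0.75 ln(0.477333)
  = −0.75 × (-0.739541) = 0.554656 substitutions/site.

0.55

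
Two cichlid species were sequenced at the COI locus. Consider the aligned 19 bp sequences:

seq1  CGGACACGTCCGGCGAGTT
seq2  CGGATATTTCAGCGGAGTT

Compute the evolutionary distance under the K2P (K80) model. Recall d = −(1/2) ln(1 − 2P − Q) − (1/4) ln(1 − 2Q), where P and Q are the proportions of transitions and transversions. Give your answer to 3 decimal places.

Of 19 sites, 2 differences are transitions and 4 are transversions, so P = 2/19 ≈ 0.105263 and Q = 4/19 ≈ 0.210526.
Under the Kimura two-parameter model, d = −½ ln(1 − 2P − Q) − ¼ ln(1 − 2Q).
1 − 2P − Q = 0.578948, giving −½ ln(0.578948) = 0.273271.
1 − 2Q = 0.578948, giving −¼ ln(0.578948) = 0.136636.
d = 0.273271 + 0.136636 = 0.409907.

0.410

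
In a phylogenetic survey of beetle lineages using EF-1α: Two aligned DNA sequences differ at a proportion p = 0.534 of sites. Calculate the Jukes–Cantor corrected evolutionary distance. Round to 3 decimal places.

d = −(3/4) ln(1 − 4p/3) = −0.75 ln(1 − 0.712) = −0.75 ln(0.288)
  = −0.75 × (-1.244795) = 0.933596 substitutions/site.

0.934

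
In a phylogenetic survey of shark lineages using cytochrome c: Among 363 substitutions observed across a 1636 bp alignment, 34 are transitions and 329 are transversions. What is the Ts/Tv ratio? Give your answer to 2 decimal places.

R = 34/329 = 0.103343… ≈ 0.10 (to 2 d.p.).

0.10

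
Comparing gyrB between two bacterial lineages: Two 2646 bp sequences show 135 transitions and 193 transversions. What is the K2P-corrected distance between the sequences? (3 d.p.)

P = 135/2646 ≈ 0.05102 and Q = 193/2646 ≈ 0.07294.
Under the Kimura two-parameter model, d = −½ ln(1 − 2P − Q) − ¼ ln(1 − 2Q).
1 − 2P − Q = 0.82502, giving −½ ln(0.82502) = 0.096174.
1 − 2Q = 0.85412, giving −¼ ln(0.85412) = 0.039421.
d = 0.096174 + 0.039421 = 0.135595.

0.136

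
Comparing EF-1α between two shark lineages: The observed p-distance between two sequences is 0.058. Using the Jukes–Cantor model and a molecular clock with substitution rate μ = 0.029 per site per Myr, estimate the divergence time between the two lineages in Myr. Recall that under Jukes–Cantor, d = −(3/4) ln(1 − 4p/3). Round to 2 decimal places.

1.04

d = −(3/4) ln(1 − 4p/3) = −0.75 ln(1 − 0.077333) = −0.75 ln(0.922667)
  = −0.75 × (-0.080487) = 0.060365 substitutions/site.
Under a molecular clock d = 2μt, so t = d/(2μ) = 0.060365 / (2 × 0.029) = 1.04 Myr.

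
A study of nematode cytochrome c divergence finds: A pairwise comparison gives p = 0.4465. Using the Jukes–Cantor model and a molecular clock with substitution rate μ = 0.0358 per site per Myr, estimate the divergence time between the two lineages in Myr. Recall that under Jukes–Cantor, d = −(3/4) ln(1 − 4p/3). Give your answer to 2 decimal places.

d = −(3/4) ln(1 − 4p/3) = −0.75 ln(1 − 0.595333) = −0.75 ln(0.404667)
  = −0.75 × (-0.904691) = 0.678518 substitutions/site.
Under a molecular clock d = 2μt, so t = d/(2μ) = 0.678518 / (2 × 0.0358) = 9.48 Myr.

9.48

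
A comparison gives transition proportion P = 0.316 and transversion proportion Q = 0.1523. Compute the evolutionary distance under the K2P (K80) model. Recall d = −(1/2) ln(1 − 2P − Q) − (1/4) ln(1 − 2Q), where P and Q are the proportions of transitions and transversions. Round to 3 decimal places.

0.858

Under the Kimura two-parameter model, d = −½ ln(1 − 2P − Q) − ¼ ln(1 − 2Q).
1 − 2P − Q = 0.2157, giving −½ ln(0.2157) = 0.766933.
1 − 2Q = 0.6954, giving −¼ ln(0.6954) = 0.090817.
d = 0.766933 + 0.090817 = 0.857750.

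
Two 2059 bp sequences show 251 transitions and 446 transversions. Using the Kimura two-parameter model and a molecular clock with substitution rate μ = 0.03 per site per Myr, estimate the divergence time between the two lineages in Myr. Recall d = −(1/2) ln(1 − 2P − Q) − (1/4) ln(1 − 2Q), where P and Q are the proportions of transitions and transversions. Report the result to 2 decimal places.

7.51

P = 251/2059 ≈ 0.121904 and Q = 446/2059 ≈ 0.21661.
Under the Kimura two-parameter model, d = −½ ln(1 − 2P − Q) − ¼ ln(1 − 2Q).
1 − 2P − Q = 0.539582, giving −½ ln(0.539582) = 0.308480.
1 − 2Q = 0.56678, giving −¼ ln(0.56678) = 0.141946.
d = 0.308480 + 0.141946 = 0.450426.
Under a molecular clock d = 2μt, so t = d/(2μ) = 0.450426 / (2 × 0.03) = 7.51 Myr.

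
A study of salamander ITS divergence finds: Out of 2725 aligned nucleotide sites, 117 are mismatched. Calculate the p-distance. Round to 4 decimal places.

0.0429

p = 117/2725 = 0.042935… ≈ 0.0429 (to 4 d.p.).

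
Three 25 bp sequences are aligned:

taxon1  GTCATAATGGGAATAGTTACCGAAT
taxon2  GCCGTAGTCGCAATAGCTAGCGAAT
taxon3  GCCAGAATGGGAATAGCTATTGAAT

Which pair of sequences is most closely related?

taxon1–taxon2: 7/25 differ, p = 0.280, d = 0.351.
taxon1–taxon3: 5/25 differ, p = 0.200, d = 0.233.
taxon2–taxon3: 7/25 differ, p = 0.280, d = 0.351.
The smallest distance is between taxon1 and taxon3.

taxon1 and taxon3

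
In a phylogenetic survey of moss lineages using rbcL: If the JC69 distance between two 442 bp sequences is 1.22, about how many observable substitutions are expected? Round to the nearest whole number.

Invert JC69: p = (3/4)(1 − e^(−4d/3)) = 0.75 × (1 − e^(-1.626667)) = 0.75 × (1 − 0.196584) = 0.602562.
Expected differing sites = pL ≈ 0.602562 × 442 = 266.332404 ≈ 266.

266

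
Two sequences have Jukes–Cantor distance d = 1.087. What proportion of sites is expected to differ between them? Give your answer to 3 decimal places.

p = (3/4)(1 − e^(−4d/3)) = 0.75 × (1 − e^(-1.449333)) = 0.75 × (1 − 0.234727) = 0.573955.

0.574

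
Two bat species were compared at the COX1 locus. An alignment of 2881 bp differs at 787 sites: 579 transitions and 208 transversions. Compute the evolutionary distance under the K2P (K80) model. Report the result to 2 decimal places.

0.36

P = 579/2881 ≈ 0.200972 and Q = 208/2881 ≈ 0.072197.
Under the Kimura two-parameter model, d = −½ ln(1 − 2P − Q) − ¼ ln(1 − 2Q).
1 − 2P − Q = 0.525859, giving −½ ln(0.525859) = 0.321361.
1 − 2Q = 0.855606, giving −¼ ln(0.855606) = 0.038986.
d = 0.321361 + 0.038986 = 0.360347.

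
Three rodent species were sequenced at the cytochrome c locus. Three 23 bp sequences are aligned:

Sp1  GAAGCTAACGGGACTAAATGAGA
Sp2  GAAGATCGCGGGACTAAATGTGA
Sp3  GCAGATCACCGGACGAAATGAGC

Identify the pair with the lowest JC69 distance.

Sp1 and Sp2

Sp1–Sp2: 4/23 differ, p = 0.174, d = 0.198.
Sp1–Sp3: 6/23 differ, p = 0.261, d = 0.321.
Sp2–Sp3: 6/23 differ, p = 0.261, d = 0.321.
The smallest distance is between Sp1 and Sp2.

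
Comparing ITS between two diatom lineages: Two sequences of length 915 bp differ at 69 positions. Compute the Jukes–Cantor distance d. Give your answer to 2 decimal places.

p = 69/915 ≈ 0.07541.
d = −(3/4) ln(1 − 4p/3) = −0.75 ln(1 − 0.100547) = −0.75 ln(0.899453)
  = −0.75 × (-0.105968) = 0.079476 substitutions/site.

0.08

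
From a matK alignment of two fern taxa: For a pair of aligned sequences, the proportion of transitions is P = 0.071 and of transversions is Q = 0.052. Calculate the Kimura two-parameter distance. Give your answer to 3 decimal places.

Under the Kimura two-parameter model, d = −½ ln(1 − 2P − Q) − ¼ ln(1 − 2Q).
1 − 2P − Q = 0.806, giving −½ ln(0.806) = 0.107836.
1 − 2Q = 0.896, giving −¼ ln(0.896) = 0.027454.
d = 0.107836 + 0.027454 = 0.135290.

0.135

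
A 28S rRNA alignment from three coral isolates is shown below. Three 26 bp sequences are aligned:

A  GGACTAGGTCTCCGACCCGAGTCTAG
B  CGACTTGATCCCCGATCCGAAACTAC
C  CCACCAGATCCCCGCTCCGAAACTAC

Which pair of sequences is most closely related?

B and C

A–B: 8/26 differ, p = 0.308, d = 0.396.
A–C: 10/26 differ, p = 0.385, d = 0.539.
B–C: 4/26 differ, p = 0.154, d = 0.172.
The smallest distance is between B and C.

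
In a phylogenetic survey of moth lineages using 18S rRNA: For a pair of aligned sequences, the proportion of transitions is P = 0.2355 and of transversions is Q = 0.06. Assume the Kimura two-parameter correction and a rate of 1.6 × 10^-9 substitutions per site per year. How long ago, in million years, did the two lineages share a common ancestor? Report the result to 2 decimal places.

128.29

Under the Kimura two-parameter model, d = −½ ln(1 − 2P − Q) − ¼ ln(1 − 2Q).
1 − 2P − Q = 0.469, giving −½ ln(0.469) = 0.378576.
1 − 2Q = 0.88, giving −¼ ln(0.88) = 0.031958.
d = 0.378576 + 0.031958 = 0.410534.
Under a molecular clock d = 2μt, so t = d/(2μ) = 0.410534 / (2 × 1.6 × 10^-9) = 128.29 million years.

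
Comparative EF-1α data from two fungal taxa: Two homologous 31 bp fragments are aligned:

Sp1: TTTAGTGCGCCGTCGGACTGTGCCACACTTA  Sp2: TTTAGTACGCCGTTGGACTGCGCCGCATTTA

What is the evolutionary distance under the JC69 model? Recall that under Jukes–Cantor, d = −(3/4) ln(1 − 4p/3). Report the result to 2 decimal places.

0.18

The sequences differ at 5 of 31 sites (7, 14, 21, 25, 28), so p = 5/31 ≈ 0.16129.
d = −(3/4) ln(1 − 4p/3) = −0.75 ln(1 − 0.215053) = −0.75 ln(0.784947)
  = −0.75 × (-0.242139) = 0.181604 substitutions/site.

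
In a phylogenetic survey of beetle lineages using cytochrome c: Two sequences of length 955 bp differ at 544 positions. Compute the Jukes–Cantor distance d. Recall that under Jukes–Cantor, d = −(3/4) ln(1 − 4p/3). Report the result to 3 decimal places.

p = 544/955 ≈ 0.569634.
d = −(3/4) ln(1 − 4p/3) = −0.75 ln(1 − 0.759512) = −0.75 ln(0.240488)
  = −0.75 × (-1.425085) = 1.068814 substitutions/site.

1.069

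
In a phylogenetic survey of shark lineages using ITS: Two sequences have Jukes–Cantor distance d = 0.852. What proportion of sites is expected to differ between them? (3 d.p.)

0.509

p = (3/4)(1 − e^(−4d/3)) = 0.75 × (1 − e^(-1.136)) = 0.75 × (1 − 0.321101) = 0.509174.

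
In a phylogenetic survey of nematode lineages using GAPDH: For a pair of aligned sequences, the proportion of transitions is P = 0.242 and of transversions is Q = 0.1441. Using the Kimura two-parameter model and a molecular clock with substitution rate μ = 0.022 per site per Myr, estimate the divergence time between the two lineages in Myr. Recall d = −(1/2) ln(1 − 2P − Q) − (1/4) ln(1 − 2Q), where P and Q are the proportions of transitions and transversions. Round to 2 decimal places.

13.17

Under the Kimura two-parameter model, d = −½ ln(1 − 2P − Q) − ¼ ln(1 − 2Q).
1 − 2P − Q = 0.3719, giving −½ ln(0.3719) = 0.494565.
1 − 2Q = 0.7118, giving −¼ ln(0.7118) = 0.084990.
d = 0.494565 + 0.084990 = 0.579555.
Under a molecular clock d = 2μt, so t = d/(2μ) = 0.579555 / (2 × 0.022) = 13.17 Myr.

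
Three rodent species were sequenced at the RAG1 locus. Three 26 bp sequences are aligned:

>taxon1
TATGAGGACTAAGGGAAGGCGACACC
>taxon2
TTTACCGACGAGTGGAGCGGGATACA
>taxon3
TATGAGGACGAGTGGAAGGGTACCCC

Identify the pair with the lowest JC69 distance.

taxon1–taxon2: 12/26 differ, p = 0.462, d = 0.717.
taxon1–taxon3: 6/26 differ, p = 0.231, d = 0.276.
taxon2–taxon3: 10/26 differ, p = 0.385, d = 0.539.
The smallest distance is between taxon1 and taxon3.

taxon1 and taxon3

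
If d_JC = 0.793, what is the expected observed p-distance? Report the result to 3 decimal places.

0.489

p = (3/4)(1 − e^(−4d/3)) = 0.75 × (1 − e^(-1.057333)) = 0.75 × (1 − 0.347381) = 0.489464.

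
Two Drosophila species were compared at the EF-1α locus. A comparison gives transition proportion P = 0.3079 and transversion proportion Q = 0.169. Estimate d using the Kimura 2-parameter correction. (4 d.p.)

0.8712

Under the Kimura two-parameter model, d = −½ ln(1 − 2P − Q) − ¼ ln(1 − 2Q).
1 − 2P − Q = 0.2152, giving −½ ln(0.2152) = 0.768094.
1 − 2Q = 0.662, giving −¼ ln(0.662) = 0.103122.
d = 0.768094 + 0.103122 = 0.871216.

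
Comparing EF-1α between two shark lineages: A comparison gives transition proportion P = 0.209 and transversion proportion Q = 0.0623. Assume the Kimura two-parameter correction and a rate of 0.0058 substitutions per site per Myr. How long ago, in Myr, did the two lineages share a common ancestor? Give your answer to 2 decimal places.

31.08

Under the Kimura two-parameter model, d = −½ ln(1 − 2P − Q) − ¼ ln(1 − 2Q).
1 − 2P − Q = 0.5197, giving −½ ln(0.5197) = 0.327252.
1 − 2Q = 0.8754, giving −¼ ln(0.8754) = 0.033269.
d = 0.327252 + 0.033269 = 0.360521.
Under a molecular clock d = 2μt, so t = d/(2μ) = 0.360521 / (2 × 0.0058) = 31.08 Myr.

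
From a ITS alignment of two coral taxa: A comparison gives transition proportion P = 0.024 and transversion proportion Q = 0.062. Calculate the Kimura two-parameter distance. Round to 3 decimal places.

Under the Kimura two-parameter model, d = −½ ln(1 − 2P − Q) − ¼ ln(1 − 2Q).
1 − 2P − Q = 0.89, giving −½ ln(0.89) = 0.058267.
1 − 2Q = 0.876, giving −¼ ln(0.876) = 0.033097.
d = 0.058267 + 0.033097 = 0.091364.

0.091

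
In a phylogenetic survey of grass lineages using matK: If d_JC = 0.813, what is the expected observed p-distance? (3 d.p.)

p = (3/4)(1 − e^(−4d/3)) = 0.75 × (1 − e^(-1.084)) = 0.75 × (1 − 0.338240) = 0.496320.

0.496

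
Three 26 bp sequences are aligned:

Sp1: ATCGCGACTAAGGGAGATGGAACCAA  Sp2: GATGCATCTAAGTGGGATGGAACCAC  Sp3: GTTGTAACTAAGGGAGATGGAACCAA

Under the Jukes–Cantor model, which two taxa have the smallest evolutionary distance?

Sp1–Sp2: 8/26 differ, p = 0.308, d = 0.396.
Sp1–Sp3: 4/26 differ, p = 0.154, d = 0.172.
Sp2–Sp3: 6/26 differ, p = 0.231, d = 0.276.
The smallest distance is between Sp1 and Sp3.

Sp1 and Sp3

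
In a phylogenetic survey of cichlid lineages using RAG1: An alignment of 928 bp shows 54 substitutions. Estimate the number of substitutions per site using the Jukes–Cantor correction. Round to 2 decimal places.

0.06

p = 54/928 ≈ 0.05819.
d = −(3/4) ln(1 − 4p/3) = −0.75 ln(1 − 0.077587) = −0.75 ln(0.922413)
  = −0.75 × (-0.080762) = 0.060572 substitutions/site.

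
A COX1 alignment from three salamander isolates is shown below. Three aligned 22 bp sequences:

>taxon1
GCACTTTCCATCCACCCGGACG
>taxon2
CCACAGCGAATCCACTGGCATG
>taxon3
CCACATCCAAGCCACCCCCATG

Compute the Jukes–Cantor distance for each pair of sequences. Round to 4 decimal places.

taxon1–taxon2: 10/22 sites differ → p ≈ 0.454545, d = −0.75 ln(1 − 0.60606) = 0.698667 ≈ 0.6987.
taxon1–taxon3: 8/22 sites differ → p ≈ 0.363636, d = −0.75 ln(1 − 0.484848) = 0.497470 ≈ 0.4975.
taxon2–taxon3: 6/22 sites differ → p ≈ 0.272727, d = −0.75 ln(1 − 0.363636) = 0.338988 ≈ 0.3390.

d(taxon1,taxon2) = 0.6987, d(taxon1,taxon3) = 0.4975, d(taxon2,taxon3) = 0.3390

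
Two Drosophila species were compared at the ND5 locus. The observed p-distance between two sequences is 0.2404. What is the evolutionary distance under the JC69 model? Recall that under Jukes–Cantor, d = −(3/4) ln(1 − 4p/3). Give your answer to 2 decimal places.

d = −(3/4) ln(1 − 4p/3) = −0.75 ln(1 − 0.320533) = −0.75 ln(0.679467)
  = −0.75 × (-0.386447) = 0.289835 substitutions/site.

0.29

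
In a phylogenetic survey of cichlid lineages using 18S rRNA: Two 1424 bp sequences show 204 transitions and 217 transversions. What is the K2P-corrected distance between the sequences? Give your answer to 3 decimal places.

P = 204/1424 ≈ 0.143258 and Q = 217/1424 ≈ 0.152388.
Under the Kimura two-parameter model, d = −½ ln(1 − 2P − Q) − ¼ ln(1 − 2Q).
1 − 2P − Q = 0.561096, giving −½ ln(0.561096) = 0.288932.
1 − 2Q = 0.695224, giving −¼ ln(0.695224) = 0.090880.
d = 0.288932 + 0.090880 = 0.379812.

0.380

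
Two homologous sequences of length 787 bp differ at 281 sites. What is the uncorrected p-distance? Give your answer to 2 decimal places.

0.36

p = 281/787 = 0.357052… ≈ 0.36 (to 2 d.p.).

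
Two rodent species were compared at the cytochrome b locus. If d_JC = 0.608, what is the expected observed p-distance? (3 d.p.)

0.417

p = (3/4)(1 − e^(−4d/3)) = 0.75 × (1 − e^(-0.810667)) = 0.75 × (1 − 0.444561) = 0.416579.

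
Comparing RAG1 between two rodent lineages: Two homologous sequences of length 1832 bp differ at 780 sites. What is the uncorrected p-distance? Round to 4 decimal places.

p = 780/1832 = 0.425764… ≈ 0.4258 (to 4 d.p.).

0.4258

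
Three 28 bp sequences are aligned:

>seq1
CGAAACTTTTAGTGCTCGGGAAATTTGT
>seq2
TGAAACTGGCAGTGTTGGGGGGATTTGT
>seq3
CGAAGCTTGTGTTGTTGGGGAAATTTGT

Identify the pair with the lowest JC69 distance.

seq1–seq2: 8/28 differ, p = 0.286, d = 0.360.
seq1–seq3: 6/28 differ, p = 0.214, d = 0.252.
seq2–seq3: 8/28 differ, p = 0.286, d = 0.360.
The smallest distance is between seq1 and seq3.

seq1 and seq3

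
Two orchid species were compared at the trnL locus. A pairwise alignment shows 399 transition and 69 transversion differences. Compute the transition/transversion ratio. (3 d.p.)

R = 399/69 = 5.782608… ≈ 5.783 (to 3 d.p.).

5.783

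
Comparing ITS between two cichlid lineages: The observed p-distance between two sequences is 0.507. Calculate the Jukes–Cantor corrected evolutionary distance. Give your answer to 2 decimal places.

0.85

d = −(3/4) ln(1 − 4p/3) = −0.75 ln(1 − 0.676) = −0.75 ln(0.324)
  = −0.75 × (-1.127012) = 0.845259 substitutions/site.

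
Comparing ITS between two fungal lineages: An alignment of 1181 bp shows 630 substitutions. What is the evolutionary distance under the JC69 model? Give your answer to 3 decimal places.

p = 630/1181 ≈ 0.533446.
d = −(3/4) ln(1 − 4p/3) = −0.75 ln(1 − 0.711261) = −0.75 ln(0.288739)
  = −0.75 × (-1.242232) = 0.931674 substitutions/site.

0.932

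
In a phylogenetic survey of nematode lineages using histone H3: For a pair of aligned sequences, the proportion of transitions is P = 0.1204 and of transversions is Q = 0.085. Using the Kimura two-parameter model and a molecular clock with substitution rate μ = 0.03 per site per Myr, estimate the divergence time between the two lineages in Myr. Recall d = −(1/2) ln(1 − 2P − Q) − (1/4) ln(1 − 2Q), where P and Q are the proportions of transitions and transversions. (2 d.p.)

Under the Kimura two-parameter model, d = −½ ln(1 − 2P − Q) − ¼ ln(1 − 2Q).
1 − 2P − Q = 0.6742, giving −½ ln(0.6742) = 0.197114.
1 − 2Q = 0.83, giving −¼ ln(0.83) = 0.046582.
d = 0.197114 + 0.046582 = 0.243696.
Under a molecular clock d = 2μt, so t = d/(2μ) = 0.243696 / (2 × 0.03) = 4.06 Myr.

4.06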